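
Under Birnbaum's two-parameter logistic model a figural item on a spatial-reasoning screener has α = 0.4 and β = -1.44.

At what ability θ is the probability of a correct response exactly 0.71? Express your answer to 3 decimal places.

0.798

P(θ) = 1 / (1 + exp(−α(θ − β)))
logit = ln(0.7100/0.2900) = 0.8954
θ = β + logit/(α) = -1.44 + 0.8954/0.4000 = 0.7985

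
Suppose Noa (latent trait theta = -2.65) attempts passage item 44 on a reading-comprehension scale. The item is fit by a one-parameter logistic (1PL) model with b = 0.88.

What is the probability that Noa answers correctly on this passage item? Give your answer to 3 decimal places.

0.028

P(theta) = 1 / (1 + exp(−(theta − b)))
Exponent: (-2.65 − 0.88) = -3.5300
1/(1 + e^{3.5300}) = 0.0285
P = 0.0285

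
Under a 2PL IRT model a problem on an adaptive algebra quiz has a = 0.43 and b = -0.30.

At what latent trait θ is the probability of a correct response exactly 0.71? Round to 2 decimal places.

P(θ) = 1 / (1 + exp(−a(θ − b)))
logit = ln(0.7100/0.2900) = 0.8954
θ = b + logit/(a) = -0.30 + 0.8954/0.4300 = 1.7823

1.78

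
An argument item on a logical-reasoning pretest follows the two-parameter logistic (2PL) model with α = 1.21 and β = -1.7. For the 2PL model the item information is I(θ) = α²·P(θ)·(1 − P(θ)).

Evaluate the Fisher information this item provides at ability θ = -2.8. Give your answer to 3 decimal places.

P = 1/(1+e^{1.3310}) = 0.2090
P(1−P) = 0.2090 × 0.7910 = 0.1653
I = α² × P(1−P) = 1.21² × 0.1653 = 0.24204

0.242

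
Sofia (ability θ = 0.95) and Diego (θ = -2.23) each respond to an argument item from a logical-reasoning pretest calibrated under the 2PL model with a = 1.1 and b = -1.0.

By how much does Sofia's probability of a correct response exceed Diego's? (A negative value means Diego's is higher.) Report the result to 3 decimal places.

0.690

P(θ) = 1 / (1 + exp(−a(θ − b)))
P(Sofia) = 0.8952  [exponent 2.1450]
P(Diego) = 0.2054  [exponent -1.3530]
Difference = 0.8952 − 0.2054 = 0.6898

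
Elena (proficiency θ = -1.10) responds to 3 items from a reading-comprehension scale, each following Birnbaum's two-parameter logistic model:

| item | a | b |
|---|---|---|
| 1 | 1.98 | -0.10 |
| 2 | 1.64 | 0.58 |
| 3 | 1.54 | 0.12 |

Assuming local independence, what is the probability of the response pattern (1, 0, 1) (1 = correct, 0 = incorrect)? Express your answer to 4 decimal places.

P(θ) = 1 / (1 + exp(−a(θ − b)))
P_1 = 1/(1+e^{1.9800}) = 0.1213
P_2 = 1/(1+e^{2.7552}) = 0.0598
P_3 = 1/(1+e^{1.8788}) = 0.1325
L = P_1 × (1−P_2) × P_3 = 0.1213 × 0.9402 × 0.1325 = 0.01512

0.0151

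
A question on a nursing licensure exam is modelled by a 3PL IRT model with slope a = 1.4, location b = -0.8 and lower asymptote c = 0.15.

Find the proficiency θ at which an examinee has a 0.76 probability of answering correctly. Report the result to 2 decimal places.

P(θ) = c + (1 − c) · 1 / (1 + exp(−a(θ − b)))
Remove guessing floor: (0.76 − 0.15)/(1 − 0.15) = 0.7176
logit = ln(0.7176/0.2824) = 0.9328
θ = b + logit/(a) = -0.8 + 0.9328/1.4000 = -0.1337

-0.13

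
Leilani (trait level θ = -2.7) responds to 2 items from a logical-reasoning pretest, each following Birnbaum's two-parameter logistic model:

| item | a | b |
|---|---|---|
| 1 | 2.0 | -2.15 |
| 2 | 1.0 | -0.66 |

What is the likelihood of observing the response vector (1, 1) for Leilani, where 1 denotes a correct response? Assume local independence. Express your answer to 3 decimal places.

0.029

P(θ) = 1 / (1 + exp(−a(θ − b)))
P_1 = 1/(1+e^{1.1000}) = 0.2497
P_2 = 1/(1+e^{2.0400}) = 0.1151
L = P_1 × P_2 = 0.2497 × 0.1151 = 0.02874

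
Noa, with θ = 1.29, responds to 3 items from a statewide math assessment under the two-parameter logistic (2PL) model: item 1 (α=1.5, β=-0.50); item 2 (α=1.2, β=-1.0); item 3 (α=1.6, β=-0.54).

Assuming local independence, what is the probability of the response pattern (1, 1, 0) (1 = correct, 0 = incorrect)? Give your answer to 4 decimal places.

P(θ) = 1 / (1 + exp(−α(θ − β)))
P_1 = 1/(1+e^{-2.6850}) = 0.9361
P_2 = 1/(1+e^{-2.7480}) = 0.9398
P_3 = 1/(1+e^{-2.9280}) = 0.9492
L = P_1 × P_2 × (1−P_3) = 0.9361 × 0.9398 × 0.0508 = 0.04468

0.0447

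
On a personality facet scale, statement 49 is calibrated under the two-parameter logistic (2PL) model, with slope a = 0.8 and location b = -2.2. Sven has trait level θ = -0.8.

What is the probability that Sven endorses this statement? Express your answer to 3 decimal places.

P(θ) = 1 / (1 + exp(−a(θ − b)))
Exponent: 0.8 × (-0.8 − (-2.2)) = 1.1200
1/(1 + e^{-1.1200}) = 0.7540

0.754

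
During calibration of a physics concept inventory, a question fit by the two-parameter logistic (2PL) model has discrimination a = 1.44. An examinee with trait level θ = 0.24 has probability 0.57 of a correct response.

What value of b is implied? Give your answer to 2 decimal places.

0.04

P(θ) = 1 / (1 + exp(−a(θ − b)))
logit(0.57) = ln(0.57/0.43) = 0.2819
b = θ − logit/(a) = 0.24 − 0.2819/1.4400 = 0.0443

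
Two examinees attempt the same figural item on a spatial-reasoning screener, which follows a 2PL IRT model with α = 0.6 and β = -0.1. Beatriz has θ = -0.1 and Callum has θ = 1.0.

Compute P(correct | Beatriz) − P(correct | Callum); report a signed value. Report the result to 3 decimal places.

-0.159

P(θ) = 1 / (1 + exp(−α(θ − β)))
P(Beatriz) = 0.5000  [exponent 0.0000]
P(Callum) = 0.6593  [exponent 0.6600]
Difference = 0.5000 − 0.6593 = -0.1593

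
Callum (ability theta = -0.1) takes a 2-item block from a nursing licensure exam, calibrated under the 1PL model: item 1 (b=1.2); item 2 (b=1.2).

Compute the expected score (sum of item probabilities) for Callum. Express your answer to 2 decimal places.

P(theta) = 1 / (1 + exp(−(theta − b)))
P_1 = 1/(1+e^{1.3000}) = 0.2142
P_2 = 1/(1+e^{1.3000}) = 0.2142
E[score] = 0.2142 + 0.2142 = 0.4283

0.43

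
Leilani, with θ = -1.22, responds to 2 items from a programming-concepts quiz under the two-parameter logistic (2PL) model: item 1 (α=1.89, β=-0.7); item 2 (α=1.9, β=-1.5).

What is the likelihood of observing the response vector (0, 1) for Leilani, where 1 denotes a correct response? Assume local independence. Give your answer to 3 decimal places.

P(θ) = 1 / (1 + exp(−α(θ − β)))
P_1 = 1/(1+e^{0.9828}) = 0.2723
P_2 = 1/(1+e^{-0.5320}) = 0.6299
L = (1−P_1) × P_2 = 0.7277 × 0.6299 = 0.45839

0.458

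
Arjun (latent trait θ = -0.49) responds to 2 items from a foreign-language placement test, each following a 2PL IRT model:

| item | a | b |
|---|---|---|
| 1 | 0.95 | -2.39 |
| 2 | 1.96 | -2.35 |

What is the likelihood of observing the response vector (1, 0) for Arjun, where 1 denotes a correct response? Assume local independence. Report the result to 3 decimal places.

0.022

P(θ) = 1 / (1 + exp(−a(θ − b)))
P_1 = 1/(1+e^{-1.8050}) = 0.8588
P_2 = 1/(1+e^{-3.6456}) = 0.9746
L = P_1 × (1−P_2) = 0.8588 × 0.0254 = 0.02185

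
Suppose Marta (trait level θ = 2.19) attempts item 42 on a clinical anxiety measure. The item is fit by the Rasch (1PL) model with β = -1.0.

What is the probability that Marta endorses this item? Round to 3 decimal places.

P(θ) = 1 / (1 + exp(−(θ − β)))
Exponent: (2.19 − (-1.0)) = 3.1900
1/(1 + e^{-3.1900}) = 0.9605
P = 0.9605

0.960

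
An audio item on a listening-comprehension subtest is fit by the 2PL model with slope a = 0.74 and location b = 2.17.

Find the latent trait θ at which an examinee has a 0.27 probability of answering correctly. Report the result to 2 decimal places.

0.83

P(θ) = 1 / (1 + exp(−a(θ − b)))
logit = ln(0.2700/0.7300) = -0.9946
θ = b + logit/(a) = 2.17 + (-0.9946)/0.7400 = 0.8259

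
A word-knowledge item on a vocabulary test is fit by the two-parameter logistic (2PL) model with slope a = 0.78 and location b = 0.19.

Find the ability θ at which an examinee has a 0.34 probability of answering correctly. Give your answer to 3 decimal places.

-0.660

P(θ) = 1 / (1 + exp(−a(θ − b)))
logit = ln(0.3400/0.6600) = -0.6633
θ = b + logit/(a) = 0.19 + (-0.6633)/0.7800 = -0.6604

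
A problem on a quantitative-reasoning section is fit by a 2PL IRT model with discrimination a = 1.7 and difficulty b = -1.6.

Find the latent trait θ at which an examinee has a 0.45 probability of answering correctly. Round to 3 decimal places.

-1.718

P(θ) = 1 / (1 + exp(−a(θ − b)))
logit = ln(0.4500/0.5500) = -0.2007
θ = b + logit/(a) = -1.6 + (-0.2007)/1.7000 = -1.7180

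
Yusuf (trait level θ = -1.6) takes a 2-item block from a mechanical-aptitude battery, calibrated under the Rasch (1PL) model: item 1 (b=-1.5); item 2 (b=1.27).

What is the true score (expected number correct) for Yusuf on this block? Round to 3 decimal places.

0.529

P(θ) = 1 / (1 + exp(−(θ − b)))
P_1 = 1/(1+e^{0.1000}) = 0.4750
P_2 = 1/(1+e^{2.8700}) = 0.0537
E[score] = 0.4750 + 0.0537 = 0.5287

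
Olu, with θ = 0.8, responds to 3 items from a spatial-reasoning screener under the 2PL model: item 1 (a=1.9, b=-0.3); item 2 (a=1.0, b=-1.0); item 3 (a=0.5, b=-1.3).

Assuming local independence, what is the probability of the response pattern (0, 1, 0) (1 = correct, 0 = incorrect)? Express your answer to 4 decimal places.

0.0245

P(θ) = 1 / (1 + exp(−a(θ − b)))
P_1 = 1/(1+e^{-2.0900}) = 0.8899
P_2 = 1/(1+e^{-1.8000}) = 0.8581
P_3 = 1/(1+e^{-1.0500}) = 0.7408
L = (1−P_1) × P_2 × (1−P_3) = 0.1101 × 0.8581 × 0.2592 = 0.02449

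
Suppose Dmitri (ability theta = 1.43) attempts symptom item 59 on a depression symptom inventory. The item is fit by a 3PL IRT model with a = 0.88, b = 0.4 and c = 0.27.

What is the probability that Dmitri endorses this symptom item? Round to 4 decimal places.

0.7900

P(theta) = c + (1 − c) · 1 / (1 + exp(−a(theta − b)))
Exponent: 0.88 × (1.43 − 0.4) = 0.9064
1/(1 + e^{-0.9064}) = 0.7123
P = 0.27 + 0.73 × 0.7123 = 0.7900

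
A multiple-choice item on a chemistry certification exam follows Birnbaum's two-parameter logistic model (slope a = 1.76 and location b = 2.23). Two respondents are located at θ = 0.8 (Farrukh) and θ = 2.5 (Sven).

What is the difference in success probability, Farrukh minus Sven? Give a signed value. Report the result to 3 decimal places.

P(θ) = 1 / (1 + exp(−a(θ − b)))
P(Farrukh) = 0.0747  [exponent -2.5168]
P(Sven) = 0.6166  [exponent 0.4752]
Difference = 0.0747 − 0.6166 = -0.5419

-0.542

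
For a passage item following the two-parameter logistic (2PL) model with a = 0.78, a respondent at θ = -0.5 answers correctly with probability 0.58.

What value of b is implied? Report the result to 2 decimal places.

P(θ) = 1 / (1 + exp(−a(θ − b)))
logit(0.58) = ln(0.58/0.42) = 0.3228
b = θ − logit/(a) = -0.5 − 0.3228/0.7800 = -0.9138

-0.91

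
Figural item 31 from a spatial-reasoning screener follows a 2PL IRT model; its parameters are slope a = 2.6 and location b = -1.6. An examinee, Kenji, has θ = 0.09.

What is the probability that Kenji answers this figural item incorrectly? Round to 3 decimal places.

P(θ) = 1 / (1 + exp(−a(θ − b)))
Exponent: 2.6 × (0.09 − (-1.6)) = 4.3940
1/(1 + e^{-4.3940}) = 0.9878
P(incorrect) = 1 − 0.9878 = 0.0122

0.012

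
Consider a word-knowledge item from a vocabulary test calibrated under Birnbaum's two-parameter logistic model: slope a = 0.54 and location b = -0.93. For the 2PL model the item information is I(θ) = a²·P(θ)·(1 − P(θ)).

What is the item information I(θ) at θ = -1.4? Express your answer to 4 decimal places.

0.0717

P = 1/(1+e^{0.2538}) = 0.4369
P(1−P) = 0.4369 × 0.5631 = 0.2460
I = a² × P(1−P) = 0.54² × 0.2460 = 0.07174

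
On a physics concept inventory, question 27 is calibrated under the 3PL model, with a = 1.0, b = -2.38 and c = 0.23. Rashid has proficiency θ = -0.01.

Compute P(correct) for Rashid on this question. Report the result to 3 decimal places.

0.934

P(θ) = c + (1 − c) · 1 / (1 + exp(−a(θ − b)))
Exponent: 1.0 × (-0.01 − (-2.38)) = 2.3700
1/(1 + e^{-2.3700}) = 0.9145
P = 0.23 + 0.77 × 0.9145 = 0.9342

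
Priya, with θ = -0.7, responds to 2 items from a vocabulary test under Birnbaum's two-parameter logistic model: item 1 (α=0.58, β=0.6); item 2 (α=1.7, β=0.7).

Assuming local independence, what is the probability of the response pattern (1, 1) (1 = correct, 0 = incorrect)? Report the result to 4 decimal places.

0.0271

P(θ) = 1 / (1 + exp(−α(θ − β)))
P_1 = 1/(1+e^{0.7540}) = 0.3200
P_2 = 1/(1+e^{2.3800}) = 0.0847
L = P_1 × P_2 = 0.3200 × 0.0847 = 0.02710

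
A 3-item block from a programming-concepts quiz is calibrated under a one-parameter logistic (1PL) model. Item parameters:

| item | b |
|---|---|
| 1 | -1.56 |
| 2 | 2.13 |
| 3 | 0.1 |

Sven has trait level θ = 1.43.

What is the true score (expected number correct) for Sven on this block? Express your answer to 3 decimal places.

2.075

P(θ) = 1 / (1 + exp(−(θ − b)))
P_1 = 1/(1+e^{-2.9900}) = 0.9521
P_2 = 1/(1+e^{0.7000}) = 0.3318
P_3 = 1/(1+e^{-1.3300}) = 0.7908
E[score] = 0.9521 + 0.3318 + 0.7908 = 2.0748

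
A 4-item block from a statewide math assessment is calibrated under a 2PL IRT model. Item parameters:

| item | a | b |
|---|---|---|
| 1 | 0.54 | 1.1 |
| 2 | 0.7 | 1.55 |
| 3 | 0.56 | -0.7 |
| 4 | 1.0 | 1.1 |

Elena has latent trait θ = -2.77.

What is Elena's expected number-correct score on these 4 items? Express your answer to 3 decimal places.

P(θ) = 1 / (1 + exp(−a(θ − b)))
P_1 = 1/(1+e^{2.0898}) = 0.1101
P_2 = 1/(1+e^{3.0240}) = 0.0464
P_3 = 1/(1+e^{1.1592}) = 0.2388
P_4 = 1/(1+e^{3.8700}) = 0.0204
E[score] = 0.1101 + 0.0464 + 0.2388 + 0.0204 = 0.4157

0.416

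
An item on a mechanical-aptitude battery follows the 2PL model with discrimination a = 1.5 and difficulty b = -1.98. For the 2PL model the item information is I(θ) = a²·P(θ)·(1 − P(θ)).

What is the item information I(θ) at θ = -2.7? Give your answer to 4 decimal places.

P = 1/(1+e^{1.0800}) = 0.2535
P(1−P) = 0.2535 × 0.7465 = 0.1892
I = a² × P(1−P) = 1.5² × 0.1892 = 0.42579

0.4258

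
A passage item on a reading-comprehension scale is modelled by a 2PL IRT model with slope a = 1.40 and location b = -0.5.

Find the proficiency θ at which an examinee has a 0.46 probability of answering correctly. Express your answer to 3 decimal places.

P(θ) = 1 / (1 + exp(−a(θ − b)))
logit = ln(0.4600/0.5400) = -0.1603
θ = b + logit/(a) = -0.5 + (-0.1603)/1.4000 = -0.6145

-0.615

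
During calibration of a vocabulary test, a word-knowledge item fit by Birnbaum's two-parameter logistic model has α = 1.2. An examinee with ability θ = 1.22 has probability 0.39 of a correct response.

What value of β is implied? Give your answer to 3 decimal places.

1.593

P(θ) = 1 / (1 + exp(−α(θ − β)))
logit(0.39) = ln(0.39/0.61) = -0.4473
β = θ − logit/(α) = 1.22 − (-0.4473)/1.2000 = 1.5928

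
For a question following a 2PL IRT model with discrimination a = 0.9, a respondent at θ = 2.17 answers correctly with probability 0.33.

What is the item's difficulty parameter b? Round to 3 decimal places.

P(θ) = 1 / (1 + exp(−a(θ − b)))
logit(0.33) = ln(0.33/0.67) = -0.7082
b = θ − logit/(a) = 2.17 − (-0.7082)/0.9000 = 2.9569

2.957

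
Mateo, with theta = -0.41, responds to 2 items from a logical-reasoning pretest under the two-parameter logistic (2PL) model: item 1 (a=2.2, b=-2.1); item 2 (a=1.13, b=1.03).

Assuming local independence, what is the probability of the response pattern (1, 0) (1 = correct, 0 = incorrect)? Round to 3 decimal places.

0.816

P(theta) = 1 / (1 + exp(−a(theta − b)))
P_1 = 1/(1+e^{-3.7180}) = 0.9763
P_2 = 1/(1+e^{1.6272}) = 0.1642
L = P_1 × (1−P_2) = 0.9763 × 0.8358 = 0.81597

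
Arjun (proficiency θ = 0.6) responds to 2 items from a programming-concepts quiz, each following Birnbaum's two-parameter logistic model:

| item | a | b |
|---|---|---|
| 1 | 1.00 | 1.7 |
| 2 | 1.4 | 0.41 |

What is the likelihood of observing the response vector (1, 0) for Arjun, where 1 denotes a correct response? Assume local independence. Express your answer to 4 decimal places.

P(θ) = 1 / (1 + exp(−a(θ − b)))
P_1 = 1/(1+e^{1.1000}) = 0.2497
P_2 = 1/(1+e^{-0.2660}) = 0.5661
L = P_1 × (1−P_2) = 0.2497 × 0.4339 = 0.10836

0.1084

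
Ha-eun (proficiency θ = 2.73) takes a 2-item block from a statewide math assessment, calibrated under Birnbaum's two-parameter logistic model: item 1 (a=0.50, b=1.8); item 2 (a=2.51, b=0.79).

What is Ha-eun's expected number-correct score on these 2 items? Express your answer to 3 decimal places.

P(θ) = 1 / (1 + exp(−a(θ − b)))
P_1 = 1/(1+e^{-0.4650}) = 0.6142
P_2 = 1/(1+e^{-4.8694}) = 0.9924
E[score] = 0.6142 + 0.9924 = 1.6066

1.607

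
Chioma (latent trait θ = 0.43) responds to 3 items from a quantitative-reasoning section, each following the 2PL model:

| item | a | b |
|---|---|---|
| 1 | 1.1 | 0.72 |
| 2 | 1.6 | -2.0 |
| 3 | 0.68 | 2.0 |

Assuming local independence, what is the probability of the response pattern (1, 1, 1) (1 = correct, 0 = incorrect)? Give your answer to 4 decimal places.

P(θ) = 1 / (1 + exp(−a(θ − b)))
P_1 = 1/(1+e^{0.3190}) = 0.4209
P_2 = 1/(1+e^{-3.8880}) = 0.9799
P_3 = 1/(1+e^{1.0676}) = 0.2559
L = P_1 × P_2 × P_3 = 0.4209 × 0.9799 × 0.2559 = 0.10553

0.1055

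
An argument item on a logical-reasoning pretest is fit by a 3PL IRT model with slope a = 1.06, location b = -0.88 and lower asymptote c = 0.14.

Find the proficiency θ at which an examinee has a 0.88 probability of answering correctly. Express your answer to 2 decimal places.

0.84

P(θ) = c + (1 − c) · 1 / (1 + exp(−a(θ − b)))
Remove guessing floor: (0.88 − 0.14)/(1 − 0.14) = 0.8605
logit = ln(0.8605/0.1395) = 1.8192
θ = b + logit/(a) = -0.88 + 1.8192/1.0600 = 0.8362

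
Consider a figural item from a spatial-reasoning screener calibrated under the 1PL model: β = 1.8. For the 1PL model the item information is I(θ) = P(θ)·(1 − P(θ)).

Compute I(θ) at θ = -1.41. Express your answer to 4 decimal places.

0.0373

P = 1/(1+e^{3.2100}) = 0.0388
P(1−P) = 0.0388 × 0.9612 = 0.0373
I = P(1−P) = 0.03729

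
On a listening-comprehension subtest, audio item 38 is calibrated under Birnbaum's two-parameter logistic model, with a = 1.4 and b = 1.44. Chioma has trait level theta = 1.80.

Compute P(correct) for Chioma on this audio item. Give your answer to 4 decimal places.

P(theta) = 1 / (1 + exp(−a(theta − b)))
Exponent: 1.4 × (1.80 − 1.44) = 0.5040
1/(1 + e^{-0.5040}) = 0.6234

0.6234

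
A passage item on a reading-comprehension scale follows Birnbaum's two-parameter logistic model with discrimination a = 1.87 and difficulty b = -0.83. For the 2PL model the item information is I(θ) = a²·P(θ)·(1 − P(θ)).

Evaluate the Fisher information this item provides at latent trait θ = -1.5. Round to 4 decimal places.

P = 1/(1+e^{1.2529}) = 0.2222
P(1−P) = 0.2222 × 0.7778 = 0.1728
I = a² × P(1−P) = 1.87² × 0.1728 = 0.60436

0.6044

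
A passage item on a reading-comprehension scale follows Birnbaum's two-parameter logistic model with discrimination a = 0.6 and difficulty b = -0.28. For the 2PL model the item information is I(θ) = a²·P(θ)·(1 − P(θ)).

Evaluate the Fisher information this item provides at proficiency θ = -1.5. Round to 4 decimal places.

0.0789

P = 1/(1+e^{0.7320}) = 0.3248
P(1−P) = 0.3248 × 0.6752 = 0.2193
I = a² × P(1−P) = 0.6² × 0.2193 = 0.07894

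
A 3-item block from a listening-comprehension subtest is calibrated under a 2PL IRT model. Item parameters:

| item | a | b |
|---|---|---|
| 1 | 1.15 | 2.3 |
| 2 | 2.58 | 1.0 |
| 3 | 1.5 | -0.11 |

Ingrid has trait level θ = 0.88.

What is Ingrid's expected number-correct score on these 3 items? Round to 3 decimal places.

P(θ) = 1 / (1 + exp(−a(θ − b)))
P_1 = 1/(1+e^{1.6330}) = 0.1634
P_2 = 1/(1+e^{0.3096}) = 0.4232
P_3 = 1/(1+e^{-1.4850}) = 0.8153
E[score] = 0.1634 + 0.4232 + 0.8153 = 1.4020

1.402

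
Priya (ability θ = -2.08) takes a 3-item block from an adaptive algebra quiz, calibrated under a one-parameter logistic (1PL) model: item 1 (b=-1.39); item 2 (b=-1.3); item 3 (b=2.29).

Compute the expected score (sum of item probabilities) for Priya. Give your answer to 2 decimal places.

P(θ) = 1 / (1 + exp(−(θ − b)))
P_1 = 1/(1+e^{0.6900}) = 0.3340
P_2 = 1/(1+e^{0.7800}) = 0.3143
P_3 = 1/(1+e^{4.3700}) = 0.0125
E[score] = 0.3340 + 0.3143 + 0.0125 = 0.6608

0.66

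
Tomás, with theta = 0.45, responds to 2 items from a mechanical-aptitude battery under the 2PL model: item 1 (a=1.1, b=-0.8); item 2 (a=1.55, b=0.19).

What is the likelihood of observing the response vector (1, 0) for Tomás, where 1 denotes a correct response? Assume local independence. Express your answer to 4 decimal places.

0.3197

P(theta) = 1 / (1 + exp(−a(theta − b)))
P_1 = 1/(1+e^{-1.3750}) = 0.7982
P_2 = 1/(1+e^{-0.4030}) = 0.5994
L = P_1 × (1−P_2) = 0.7982 × 0.4006 = 0.31975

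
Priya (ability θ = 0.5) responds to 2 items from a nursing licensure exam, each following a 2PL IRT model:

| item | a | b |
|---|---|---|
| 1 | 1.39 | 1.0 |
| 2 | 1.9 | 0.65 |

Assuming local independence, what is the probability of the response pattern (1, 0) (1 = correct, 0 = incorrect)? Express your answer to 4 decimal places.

0.1900

P(θ) = 1 / (1 + exp(−a(θ − b)))
P_1 = 1/(1+e^{0.6950}) = 0.3329
P_2 = 1/(1+e^{0.2850}) = 0.4292
L = P_1 × (1−P_2) = 0.3329 × 0.5708 = 0.19002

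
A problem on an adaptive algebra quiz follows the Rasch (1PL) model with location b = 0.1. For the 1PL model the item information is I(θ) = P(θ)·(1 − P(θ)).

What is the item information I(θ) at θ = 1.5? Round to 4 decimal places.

P = 1/(1+e^{-1.4000}) = 0.8022
P(1−P) = 0.8022 × 0.1978 = 0.1587
I = P(1−P) = 0.15868

0.1587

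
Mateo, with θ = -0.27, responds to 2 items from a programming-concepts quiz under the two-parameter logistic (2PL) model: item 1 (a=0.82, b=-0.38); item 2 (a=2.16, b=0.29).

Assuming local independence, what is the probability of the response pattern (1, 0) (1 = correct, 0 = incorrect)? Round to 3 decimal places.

0.402

P(θ) = 1 / (1 + exp(−a(θ − b)))
P_1 = 1/(1+e^{-0.0902}) = 0.5225
P_2 = 1/(1+e^{1.2096}) = 0.2298
L = P_1 × (1−P_2) = 0.5225 × 0.7702 = 0.40247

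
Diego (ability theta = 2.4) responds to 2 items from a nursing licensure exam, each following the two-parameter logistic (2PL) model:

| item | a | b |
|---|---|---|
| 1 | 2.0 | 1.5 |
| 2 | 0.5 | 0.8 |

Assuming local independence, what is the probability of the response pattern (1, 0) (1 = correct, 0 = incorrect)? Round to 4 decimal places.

0.2660

P(theta) = 1 / (1 + exp(−a(theta − b)))
P_1 = 1/(1+e^{-1.8000}) = 0.8581
P_2 = 1/(1+e^{-0.8000}) = 0.6900
L = P_1 × (1−P_2) = 0.8581 × 0.3100 = 0.26605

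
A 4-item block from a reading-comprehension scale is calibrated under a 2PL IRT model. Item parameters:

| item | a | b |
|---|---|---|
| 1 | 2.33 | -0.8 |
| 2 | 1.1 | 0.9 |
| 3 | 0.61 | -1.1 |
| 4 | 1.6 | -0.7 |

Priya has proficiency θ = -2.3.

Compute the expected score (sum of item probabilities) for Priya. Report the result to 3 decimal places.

P(θ) = 1 / (1 + exp(−a(θ − b)))
P_1 = 1/(1+e^{3.4950}) = 0.0295
P_2 = 1/(1+e^{3.5200}) = 0.0287
P_3 = 1/(1+e^{0.7320}) = 0.3248
P_4 = 1/(1+e^{2.5600}) = 0.0718
E[score] = 0.0295 + 0.0287 + 0.3248 + 0.0718 = 0.4547

0.455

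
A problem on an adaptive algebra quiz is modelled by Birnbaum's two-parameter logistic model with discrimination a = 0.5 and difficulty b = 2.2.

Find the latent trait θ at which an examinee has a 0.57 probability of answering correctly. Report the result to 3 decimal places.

2.764

P(θ) = 1 / (1 + exp(−a(θ − b)))
logit = ln(0.5700/0.4300) = 0.2819
θ = b + logit/(a) = 2.2 + 0.2819/0.5000 = 2.7637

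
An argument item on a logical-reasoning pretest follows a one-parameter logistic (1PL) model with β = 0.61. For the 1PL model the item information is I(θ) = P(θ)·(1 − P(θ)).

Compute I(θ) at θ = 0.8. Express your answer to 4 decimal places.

P = 1/(1+e^{-0.1900}) = 0.5474
P(1−P) = 0.5474 × 0.4526 = 0.2478
I = P(1−P) = 0.24776

0.2478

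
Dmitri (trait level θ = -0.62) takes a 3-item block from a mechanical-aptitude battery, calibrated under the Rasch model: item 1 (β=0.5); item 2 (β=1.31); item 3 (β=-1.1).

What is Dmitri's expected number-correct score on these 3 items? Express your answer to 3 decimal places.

0.991

P(θ) = 1 / (1 + exp(−(θ − β)))
P_1 = 1/(1+e^{1.1200}) = 0.2460
P_2 = 1/(1+e^{1.9300}) = 0.1268
P_3 = 1/(1+e^{-0.4800}) = 0.6177
E[score] = 0.2460 + 0.1268 + 0.6177 = 0.9905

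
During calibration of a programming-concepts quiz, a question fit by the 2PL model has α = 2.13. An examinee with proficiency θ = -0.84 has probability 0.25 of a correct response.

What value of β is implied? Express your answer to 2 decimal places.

P(θ) = 1 / (1 + exp(−α(θ − β)))
logit(0.25) = ln(0.25/0.75) = -1.0986
β = θ − logit/(α) = -0.84 − (-1.0986)/2.1300 = -0.3242

-0.32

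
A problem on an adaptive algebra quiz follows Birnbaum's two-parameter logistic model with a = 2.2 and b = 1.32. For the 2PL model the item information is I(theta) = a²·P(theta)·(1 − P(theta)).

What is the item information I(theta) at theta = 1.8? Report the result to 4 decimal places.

0.9267

P = 1/(1+e^{-1.0560}) = 0.7419
P(1−P) = 0.7419 × 0.2581 = 0.1915
I = a² × P(1−P) = 2.2² × 0.1915 = 0.92672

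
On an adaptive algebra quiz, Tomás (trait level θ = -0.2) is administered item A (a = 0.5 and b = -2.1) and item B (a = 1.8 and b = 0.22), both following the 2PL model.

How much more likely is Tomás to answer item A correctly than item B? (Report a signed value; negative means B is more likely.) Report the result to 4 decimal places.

P(θ) = 1 / (1 + exp(−a(θ − b)))
P_A = 0.7211
P_B = 0.3195
P_A − P_B = 0.4016

0.4016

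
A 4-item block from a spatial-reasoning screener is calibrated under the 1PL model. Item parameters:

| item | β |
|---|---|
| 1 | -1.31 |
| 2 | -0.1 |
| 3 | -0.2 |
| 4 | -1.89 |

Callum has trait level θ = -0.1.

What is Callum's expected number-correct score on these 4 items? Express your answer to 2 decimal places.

2.65

P(θ) = 1 / (1 + exp(−(θ − β)))
P_1 = 1/(1+e^{-1.2100}) = 0.7703
P_2 = 1/(1+e^{0.0000}) = 0.5000
P_3 = 1/(1+e^{-0.1000}) = 0.5250
P_4 = 1/(1+e^{-1.7900}) = 0.8569
E[score] = 0.7703 + 0.5000 + 0.5250 + 0.8569 = 2.6522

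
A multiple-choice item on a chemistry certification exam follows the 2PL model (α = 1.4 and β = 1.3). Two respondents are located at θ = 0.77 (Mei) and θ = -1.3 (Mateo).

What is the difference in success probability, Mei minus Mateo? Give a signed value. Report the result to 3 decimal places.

P(θ) = 1 / (1 + exp(−α(θ − β)))
P(Mei) = 0.3226  [exponent -0.7420]
P(Mateo) = 0.0256  [exponent -3.6400]
Difference = 0.3226 − 0.0256 = 0.2970

0.297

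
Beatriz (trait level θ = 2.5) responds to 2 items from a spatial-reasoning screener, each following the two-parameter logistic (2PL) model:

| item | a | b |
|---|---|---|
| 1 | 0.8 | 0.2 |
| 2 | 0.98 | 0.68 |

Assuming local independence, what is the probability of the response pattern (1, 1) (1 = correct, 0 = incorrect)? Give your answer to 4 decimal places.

0.7388

P(θ) = 1 / (1 + exp(−a(θ − b)))
P_1 = 1/(1+e^{-1.8400}) = 0.8629
P_2 = 1/(1+e^{-1.7836}) = 0.8561
L = P_1 × P_2 = 0.8629 × 0.8561 = 0.73881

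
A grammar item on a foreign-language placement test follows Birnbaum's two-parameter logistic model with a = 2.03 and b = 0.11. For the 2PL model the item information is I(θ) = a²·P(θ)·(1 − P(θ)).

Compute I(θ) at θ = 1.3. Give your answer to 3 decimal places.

0.310

P = 1/(1+e^{-2.4157}) = 0.9180
P(1−P) = 0.9180 × 0.0820 = 0.0753
I = a² × P(1−P) = 2.03² × 0.0753 = 0.31015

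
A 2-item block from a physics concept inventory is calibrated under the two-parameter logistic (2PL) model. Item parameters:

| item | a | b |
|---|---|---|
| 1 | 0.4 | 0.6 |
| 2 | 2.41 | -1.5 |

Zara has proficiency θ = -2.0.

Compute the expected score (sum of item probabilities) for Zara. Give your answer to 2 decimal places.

0.49

P(θ) = 1 / (1 + exp(−a(θ − b)))
P_1 = 1/(1+e^{1.0400}) = 0.2611
P_2 = 1/(1+e^{1.2050}) = 0.2306
E[score] = 0.2611 + 0.2306 = 0.4917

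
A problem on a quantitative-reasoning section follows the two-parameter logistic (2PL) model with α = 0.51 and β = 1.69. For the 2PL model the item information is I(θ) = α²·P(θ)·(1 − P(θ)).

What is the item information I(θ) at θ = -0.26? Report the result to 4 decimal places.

0.0513

P = 1/(1+e^{0.9945}) = 0.2700
P(1−P) = 0.2700 × 0.7300 = 0.1971
I = α² × P(1−P) = 0.51² × 0.1971 = 0.05127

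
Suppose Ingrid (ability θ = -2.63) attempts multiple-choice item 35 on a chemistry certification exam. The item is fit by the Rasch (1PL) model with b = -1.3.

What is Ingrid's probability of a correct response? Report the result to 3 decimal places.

P(θ) = 1 / (1 + exp(−(θ − b)))
Exponent: (-2.63 − (-1.3)) = -1.3300
1/(1 + e^{1.3300}) = 0.2092
P = 0.2092

0.209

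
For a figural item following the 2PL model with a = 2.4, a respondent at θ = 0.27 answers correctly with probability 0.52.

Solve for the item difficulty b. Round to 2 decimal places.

0.24

P(θ) = 1 / (1 + exp(−a(θ − b)))
logit(0.52) = ln(0.52/0.48) = 0.0800
b = θ − logit/(a) = 0.27 − 0.0800/2.4000 = 0.2366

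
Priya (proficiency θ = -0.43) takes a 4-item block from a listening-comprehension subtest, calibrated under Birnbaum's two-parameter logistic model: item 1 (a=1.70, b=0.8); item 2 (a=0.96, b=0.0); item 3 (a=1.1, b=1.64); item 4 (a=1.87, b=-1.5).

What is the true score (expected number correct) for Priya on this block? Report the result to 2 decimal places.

P(θ) = 1 / (1 + exp(−a(θ − b)))
P_1 = 1/(1+e^{2.0910}) = 0.1100
P_2 = 1/(1+e^{0.4128}) = 0.3982
P_3 = 1/(1+e^{2.2770}) = 0.0930
P_4 = 1/(1+e^{-2.0009}) = 0.8809
E[score] = 0.1100 + 0.3982 + 0.0930 + 0.8809 = 1.4822

1.48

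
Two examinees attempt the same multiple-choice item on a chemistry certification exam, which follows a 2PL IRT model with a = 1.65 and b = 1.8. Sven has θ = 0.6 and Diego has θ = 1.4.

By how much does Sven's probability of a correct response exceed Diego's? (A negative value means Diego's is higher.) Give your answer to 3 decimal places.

P(θ) = 1 / (1 + exp(−a(θ − b)))
P(Sven) = 0.1213  [exponent -1.9800]
P(Diego) = 0.3407  [exponent -0.6600]
Difference = 0.1213 − 0.3407 = -0.2194

-0.219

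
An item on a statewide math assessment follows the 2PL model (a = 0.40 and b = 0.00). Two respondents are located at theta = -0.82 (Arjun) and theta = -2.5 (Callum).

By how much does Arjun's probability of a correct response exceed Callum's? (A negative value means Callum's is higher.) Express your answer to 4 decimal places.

0.1498

P(theta) = 1 / (1 + exp(−a(theta − b)))
P(Arjun) = 0.4187  [exponent -0.3280]
P(Callum) = 0.2689  [exponent -1.0000]
Difference = 0.4187 − 0.2689 = 0.1498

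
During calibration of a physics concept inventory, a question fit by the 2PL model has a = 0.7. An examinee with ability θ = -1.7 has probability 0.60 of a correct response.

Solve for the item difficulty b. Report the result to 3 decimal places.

-2.279

P(θ) = 1 / (1 + exp(−a(θ − b)))
logit(0.60) = ln(0.60/0.40) = 0.4055
b = θ − logit/(a) = -1.7 − 0.4055/0.7000 = -2.2792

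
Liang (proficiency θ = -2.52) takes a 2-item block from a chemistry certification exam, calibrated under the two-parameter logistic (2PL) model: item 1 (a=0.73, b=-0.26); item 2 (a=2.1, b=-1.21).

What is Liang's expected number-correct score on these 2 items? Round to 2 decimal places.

P(θ) = 1 / (1 + exp(−a(θ − b)))
P_1 = 1/(1+e^{1.6498}) = 0.1611
P_2 = 1/(1+e^{2.7510}) = 0.0600
E[score] = 0.1611 + 0.0600 = 0.2212

0.22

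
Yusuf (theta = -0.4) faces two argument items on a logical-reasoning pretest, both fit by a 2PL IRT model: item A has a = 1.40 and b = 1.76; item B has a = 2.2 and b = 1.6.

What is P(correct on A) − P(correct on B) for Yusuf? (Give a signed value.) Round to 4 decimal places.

P(theta) = 1 / (1 + exp(−a(theta − b)))
P_A = 0.0464
P_B = 0.0121
P_A − P_B = 0.0342

0.0342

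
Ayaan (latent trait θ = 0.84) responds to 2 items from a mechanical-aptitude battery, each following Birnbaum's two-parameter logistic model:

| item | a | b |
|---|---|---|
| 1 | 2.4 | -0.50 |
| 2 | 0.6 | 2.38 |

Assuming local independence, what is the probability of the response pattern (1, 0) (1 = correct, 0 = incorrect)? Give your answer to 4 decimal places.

0.6882

P(θ) = 1 / (1 + exp(−a(θ − b)))
P_1 = 1/(1+e^{-3.2160}) = 0.9614
P_2 = 1/(1+e^{0.9240}) = 0.2841
L = P_1 × (1−P_2) = 0.9614 × 0.7159 = 0.68825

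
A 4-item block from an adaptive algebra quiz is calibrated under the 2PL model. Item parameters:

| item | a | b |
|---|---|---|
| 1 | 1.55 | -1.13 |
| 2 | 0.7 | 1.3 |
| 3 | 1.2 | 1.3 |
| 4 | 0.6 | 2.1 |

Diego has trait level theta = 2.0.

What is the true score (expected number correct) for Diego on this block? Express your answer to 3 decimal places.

P(theta) = 1 / (1 + exp(−a(theta − b)))
P_1 = 1/(1+e^{-4.8515}) = 0.9922
P_2 = 1/(1+e^{-0.4900}) = 0.6201
P_3 = 1/(1+e^{-0.8400}) = 0.6985
P_4 = 1/(1+e^{0.0600}) = 0.4850
E[score] = 0.9922 + 0.6201 + 0.6985 + 0.4850 = 2.7958

2.796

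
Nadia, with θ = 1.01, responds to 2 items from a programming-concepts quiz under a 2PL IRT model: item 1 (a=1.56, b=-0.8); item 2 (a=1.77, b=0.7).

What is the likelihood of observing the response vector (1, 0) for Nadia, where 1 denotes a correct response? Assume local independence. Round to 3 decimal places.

P(θ) = 1 / (1 + exp(−a(θ − b)))
P_1 = 1/(1+e^{-2.8236}) = 0.9439
P_2 = 1/(1+e^{-0.5487}) = 0.6338
L = P_1 × (1−P_2) = 0.9439 × 0.3662 = 0.34564

0.346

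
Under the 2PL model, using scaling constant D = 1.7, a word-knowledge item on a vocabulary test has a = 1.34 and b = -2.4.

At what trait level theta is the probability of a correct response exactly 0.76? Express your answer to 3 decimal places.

P(theta) = 1 / (1 + exp(−D·a(theta − b)))
logit = ln(0.7600/0.2400) = 1.1527
theta = b + logit/(1.7·a) = -2.4 + 1.1527/2.2780 = -1.8940

-1.894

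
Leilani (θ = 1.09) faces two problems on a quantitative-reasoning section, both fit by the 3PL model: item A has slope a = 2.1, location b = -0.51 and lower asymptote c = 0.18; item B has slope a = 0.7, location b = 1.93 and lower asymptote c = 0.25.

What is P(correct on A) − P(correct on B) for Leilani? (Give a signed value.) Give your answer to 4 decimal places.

P(θ) = c + (1 − c) · 1 / (1 + exp(−a(θ − b)))
P_A = 0.9725
P_B = 0.5178
P_A − P_B = 0.4547

0.4547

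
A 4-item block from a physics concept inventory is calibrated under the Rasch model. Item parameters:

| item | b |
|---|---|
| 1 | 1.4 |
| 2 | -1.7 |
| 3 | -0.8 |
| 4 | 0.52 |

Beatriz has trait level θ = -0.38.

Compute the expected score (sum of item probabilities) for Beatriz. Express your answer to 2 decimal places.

P(θ) = 1 / (1 + exp(−(θ − b)))
P_1 = 1/(1+e^{1.7800}) = 0.1443
P_2 = 1/(1+e^{-1.3200}) = 0.7892
P_3 = 1/(1+e^{-0.4200}) = 0.6035
P_4 = 1/(1+e^{0.9000}) = 0.2891
E[score] = 0.1443 + 0.7892 + 0.6035 + 0.2891 = 1.8260

1.83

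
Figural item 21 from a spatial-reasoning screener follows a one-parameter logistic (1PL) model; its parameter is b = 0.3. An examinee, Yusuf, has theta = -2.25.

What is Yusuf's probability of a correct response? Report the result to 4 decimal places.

P(theta) = 1 / (1 + exp(−(theta − b)))
Exponent: (-2.25 − 0.3) = -2.5500
1/(1 + e^{2.5500}) = 0.0724
P = 0.0724

0.0724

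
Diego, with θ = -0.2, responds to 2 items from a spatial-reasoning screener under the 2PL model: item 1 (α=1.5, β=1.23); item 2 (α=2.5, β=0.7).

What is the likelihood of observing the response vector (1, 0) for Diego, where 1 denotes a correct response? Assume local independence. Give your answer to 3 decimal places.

0.095

P(θ) = 1 / (1 + exp(−α(θ − β)))
P_1 = 1/(1+e^{2.1450}) = 0.1048
P_2 = 1/(1+e^{2.2500}) = 0.0953
L = P_1 × (1−P_2) = 0.1048 × 0.9047 = 0.09481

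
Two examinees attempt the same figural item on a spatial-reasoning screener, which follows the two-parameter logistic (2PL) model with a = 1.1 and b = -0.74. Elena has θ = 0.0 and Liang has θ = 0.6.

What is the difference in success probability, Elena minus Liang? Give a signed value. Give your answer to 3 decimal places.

P(θ) = 1 / (1 + exp(−a(θ − b)))
P(Elena) = 0.6930  [exponent 0.8140]
P(Liang) = 0.8137  [exponent 1.4740]
Difference = 0.6930 − 0.8137 = -0.1207

-0.121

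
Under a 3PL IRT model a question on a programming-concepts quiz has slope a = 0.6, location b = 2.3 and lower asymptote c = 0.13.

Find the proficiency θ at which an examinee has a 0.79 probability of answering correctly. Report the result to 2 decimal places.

4.21

P(θ) = c + (1 − c) · 1 / (1 + exp(−a(θ − b)))
Remove guessing floor: (0.79 − 0.13)/(1 − 0.13) = 0.7586
logit = ln(0.7586/0.2414) = 1.1451
θ = b + logit/(a) = 2.3 + 1.1451/0.6000 = 4.2086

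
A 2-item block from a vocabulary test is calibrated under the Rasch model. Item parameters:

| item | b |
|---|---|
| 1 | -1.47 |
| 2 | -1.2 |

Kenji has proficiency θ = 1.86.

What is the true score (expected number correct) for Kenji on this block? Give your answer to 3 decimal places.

1.921

P(θ) = 1 / (1 + exp(−(θ − b)))
P_1 = 1/(1+e^{-3.3300}) = 0.9654
P_2 = 1/(1+e^{-3.0600}) = 0.9552
E[score] = 0.9654 + 0.9552 = 1.9207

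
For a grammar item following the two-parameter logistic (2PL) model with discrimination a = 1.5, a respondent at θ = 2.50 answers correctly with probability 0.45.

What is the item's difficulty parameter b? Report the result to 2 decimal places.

P(θ) = 1 / (1 + exp(−a(θ − b)))
logit(0.45) = ln(0.45/0.55) = -0.2007
b = θ − logit/(a) = 2.50 − (-0.2007)/1.5000 = 2.6338

2.63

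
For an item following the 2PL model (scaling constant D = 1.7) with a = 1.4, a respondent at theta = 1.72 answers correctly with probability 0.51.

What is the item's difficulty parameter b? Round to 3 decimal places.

P(theta) = 1 / (1 + exp(−D·a(theta − b)))
logit(0.51) = ln(0.51/0.49) = 0.0400
b = theta − logit/(1.7·a) = 1.72 − 0.0400/2.3800 = 1.7032

1.703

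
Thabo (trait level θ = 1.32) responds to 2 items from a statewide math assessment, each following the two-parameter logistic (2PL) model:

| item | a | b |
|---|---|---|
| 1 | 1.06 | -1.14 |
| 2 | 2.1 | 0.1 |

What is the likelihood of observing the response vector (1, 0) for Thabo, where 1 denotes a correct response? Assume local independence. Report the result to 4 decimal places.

P(θ) = 1 / (1 + exp(−a(θ − b)))
P_1 = 1/(1+e^{-2.6076}) = 0.9313
P_2 = 1/(1+e^{-2.5620}) = 0.9284
L = P_1 × (1−P_2) = 0.9313 × 0.0716 = 0.06671

0.0667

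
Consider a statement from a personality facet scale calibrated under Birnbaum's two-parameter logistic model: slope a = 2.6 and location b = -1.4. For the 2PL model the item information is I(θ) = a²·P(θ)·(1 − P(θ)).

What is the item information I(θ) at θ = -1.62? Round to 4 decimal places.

1.5590

P = 1/(1+e^{0.5720}) = 0.3608
P(1−P) = 0.3608 × 0.6392 = 0.2306
I = a² × P(1−P) = 2.6² × 0.2306 = 1.55897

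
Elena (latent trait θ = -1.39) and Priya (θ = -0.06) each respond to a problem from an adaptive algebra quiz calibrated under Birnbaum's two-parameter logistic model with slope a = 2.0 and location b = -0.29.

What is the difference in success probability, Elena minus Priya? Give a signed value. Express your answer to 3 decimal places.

-0.513

P(θ) = 1 / (1 + exp(−a(θ − b)))
P(Elena) = 0.0998  [exponent -2.2000]
P(Priya) = 0.6130  [exponent 0.4600]
Difference = 0.0998 − 0.6130 = -0.5133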